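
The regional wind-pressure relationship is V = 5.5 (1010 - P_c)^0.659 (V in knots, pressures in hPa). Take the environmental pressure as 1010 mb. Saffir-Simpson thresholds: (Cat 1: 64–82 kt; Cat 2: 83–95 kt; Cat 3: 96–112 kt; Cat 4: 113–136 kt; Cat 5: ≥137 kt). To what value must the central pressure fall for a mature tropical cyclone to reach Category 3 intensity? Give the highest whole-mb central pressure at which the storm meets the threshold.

Category 3 begins at V = 96 kt.
Required ΔP = (96/5.5)^(1/0.659) = 17.455^1.517 ≈ 76.65 mb.
P_c ≤ 1010 − 76.65 = 933.35, so the highest integer P_c is 933 mb.

933 mb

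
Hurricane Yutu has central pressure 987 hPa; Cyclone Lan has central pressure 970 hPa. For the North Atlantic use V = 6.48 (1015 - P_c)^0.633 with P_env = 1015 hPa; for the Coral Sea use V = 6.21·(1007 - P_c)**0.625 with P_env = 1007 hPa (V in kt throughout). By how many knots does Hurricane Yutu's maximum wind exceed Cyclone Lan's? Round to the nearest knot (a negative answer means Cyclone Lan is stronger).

-6 kt

Hurricane Yutu: ΔP = 28; V ≈ 6.48 × 28^0.633 ≈ 53.41 kt.
Cyclone Lan: ΔP = 37; V ≈ 6.21 × 37^0.625 ≈ 59.32 kt.
Difference ≈ 53.41 − 59.32 = -5.91 → -6 kt.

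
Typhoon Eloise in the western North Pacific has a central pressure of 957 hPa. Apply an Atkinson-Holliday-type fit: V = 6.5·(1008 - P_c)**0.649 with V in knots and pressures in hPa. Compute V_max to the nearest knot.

ΔP = 1008 − 957 = 51 hPa.
51^0.649 ≈ 12.830.
V ≈ 6.5 × 12.830 ≈ 83.4 kt.

83 kt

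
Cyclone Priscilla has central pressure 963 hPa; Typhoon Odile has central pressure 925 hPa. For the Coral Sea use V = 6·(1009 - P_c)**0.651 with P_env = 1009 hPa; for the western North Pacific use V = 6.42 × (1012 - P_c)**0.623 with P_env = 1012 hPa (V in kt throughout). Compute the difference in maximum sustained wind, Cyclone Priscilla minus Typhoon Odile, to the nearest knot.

-31 kt

Cyclone Priscilla: ΔP = 46; V ≈ 6 × 46^0.651 ≈ 72.54 kt.
Typhoon Odile: ΔP = 87; V ≈ 6.42 × 87^0.623 ≈ 103.72 kt.
Difference ≈ 72.54 − 103.72 = -31.18 → -31 kt.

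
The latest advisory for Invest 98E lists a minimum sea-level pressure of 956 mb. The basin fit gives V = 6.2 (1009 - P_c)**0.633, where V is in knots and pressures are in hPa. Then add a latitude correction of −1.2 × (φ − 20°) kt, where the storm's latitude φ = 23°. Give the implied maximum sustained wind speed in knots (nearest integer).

73 kt

ΔP = 1009 − 956 = 53 mb.
53^0.633 ≈ 12.344.
V ≈ 6.2 × 12.344 ≈ 76.5 kt.
Latitude correction: −1.2 × (23 − 20) = -3.6 kt.
Corrected V ≈ 72.9 kt → 73 kt.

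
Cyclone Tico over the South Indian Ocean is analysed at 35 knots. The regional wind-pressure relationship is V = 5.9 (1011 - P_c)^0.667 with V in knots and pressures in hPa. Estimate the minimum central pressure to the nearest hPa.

ΔP = (V / 5.9)^(1/0.667) = (35/5.9)^1.499.
35/5.9 = 5.932; 5.932^1.499 ≈ 14.43 hPa.
P_c = 1011 − 14.43 = 996.57 ≈ 997 hPa.

997 hPa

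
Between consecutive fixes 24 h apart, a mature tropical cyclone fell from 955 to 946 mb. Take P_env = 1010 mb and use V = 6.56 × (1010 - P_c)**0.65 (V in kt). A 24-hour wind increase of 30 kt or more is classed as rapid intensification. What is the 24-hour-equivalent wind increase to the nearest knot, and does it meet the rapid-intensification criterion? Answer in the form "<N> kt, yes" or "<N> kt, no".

9 kt, no

V₁: ΔP = 55, V ≈ 6.56 × 55^0.65 ≈ 88.74 kt.
V₂: ΔP = 64, V ≈ 6.56 × 64^0.65 ≈ 97.93 kt.
ΔV over 24 h = 9.19 kt → 24 h equivalent = 9.19 × 24/24 ≈ 9.19 kt.
9 kt < 30 kt ⇒ not rapid intensification.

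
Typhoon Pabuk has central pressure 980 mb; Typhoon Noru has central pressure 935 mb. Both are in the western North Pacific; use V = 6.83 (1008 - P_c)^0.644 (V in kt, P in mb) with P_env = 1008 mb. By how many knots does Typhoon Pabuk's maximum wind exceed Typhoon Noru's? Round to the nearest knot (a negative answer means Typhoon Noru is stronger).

Typhoon Pabuk: ΔP = 28; V ≈ 6.83 × 28^0.644 ≈ 58.40 kt.
Typhoon Noru: ΔP = 73; V ≈ 6.83 × 73^0.644 ≈ 108.24 kt.
Difference ≈ 58.40 − 108.24 = -49.84 → -50 kt.

-50 kt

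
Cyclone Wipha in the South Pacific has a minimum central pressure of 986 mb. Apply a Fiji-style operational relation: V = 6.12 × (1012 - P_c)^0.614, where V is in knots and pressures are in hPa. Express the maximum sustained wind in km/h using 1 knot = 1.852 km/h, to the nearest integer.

84 km/h

ΔP = 1012 − 986 = 26 mb.
V ≈ 6.12 × 26^0.614 = 6.12 × 7.393 ≈ 45.242 kt.
45.242 × 1.852 ≈ 83.79 km/h → 84 km/h.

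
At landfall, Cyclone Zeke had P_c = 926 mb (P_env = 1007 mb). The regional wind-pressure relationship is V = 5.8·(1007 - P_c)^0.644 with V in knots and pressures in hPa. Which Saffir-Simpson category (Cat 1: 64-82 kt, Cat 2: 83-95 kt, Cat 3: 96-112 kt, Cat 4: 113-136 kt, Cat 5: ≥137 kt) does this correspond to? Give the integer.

3

ΔP = 1007 − 926 = 81 mb.
V ≈ 5.8 × 81^0.644 = 5.8 × 16.95 ≈ 98 kt.
98 kt falls in the Category 3 band.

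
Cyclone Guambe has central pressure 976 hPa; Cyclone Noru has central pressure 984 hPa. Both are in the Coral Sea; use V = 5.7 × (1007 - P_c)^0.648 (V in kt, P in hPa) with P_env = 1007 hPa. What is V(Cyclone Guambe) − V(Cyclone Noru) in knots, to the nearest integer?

Cyclone Guambe: ΔP = 31; V ≈ 5.7 × 31^0.648 ≈ 52.76 kt.
Cyclone Noru: ΔP = 23; V ≈ 5.7 × 23^0.648 ≈ 43.48 kt.
Difference ≈ 52.76 − 43.48 = 9.28 → 9 kt.

9 kt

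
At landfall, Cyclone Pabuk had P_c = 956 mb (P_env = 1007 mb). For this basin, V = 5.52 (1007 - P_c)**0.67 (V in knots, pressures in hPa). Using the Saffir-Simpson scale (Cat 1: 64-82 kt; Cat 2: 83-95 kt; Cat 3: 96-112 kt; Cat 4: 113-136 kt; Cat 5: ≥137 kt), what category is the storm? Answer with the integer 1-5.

ΔP = 1007 − 956 = 51 mb.
V ≈ 5.52 × 51^0.67 = 5.52 × 13.93 ≈ 77 kt.
77 kt falls in the Category 1 band.

1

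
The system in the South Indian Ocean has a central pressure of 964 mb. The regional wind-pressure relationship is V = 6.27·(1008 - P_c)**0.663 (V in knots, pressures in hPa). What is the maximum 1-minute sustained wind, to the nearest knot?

77 kt

ΔP = 1008 − 964 = 44 mb.
44^0.663 ≈ 12.292.
V ≈ 6.27 × 12.292 ≈ 77.1 kt.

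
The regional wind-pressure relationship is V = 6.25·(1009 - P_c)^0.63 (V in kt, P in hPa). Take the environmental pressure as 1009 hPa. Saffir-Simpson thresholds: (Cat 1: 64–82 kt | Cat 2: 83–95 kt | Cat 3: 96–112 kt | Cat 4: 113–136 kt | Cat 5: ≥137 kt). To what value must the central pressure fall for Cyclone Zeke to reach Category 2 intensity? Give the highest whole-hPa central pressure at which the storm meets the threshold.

Category 2 begins at V = 83 kt.
Required ΔP = (83/6.25)^(1/0.63) = 13.280^1.587 ≈ 60.65 hPa.
P_c ≤ 1009 − 60.65 = 948.35, so the highest integer P_c is 948 hPa.

948 hPa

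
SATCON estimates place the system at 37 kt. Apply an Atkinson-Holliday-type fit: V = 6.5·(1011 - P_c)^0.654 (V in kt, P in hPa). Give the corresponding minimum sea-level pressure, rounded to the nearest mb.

997 mb

ΔP = (V / 6.5)^(1/0.654) = (37/6.5)^1.529.
37/6.5 = 5.692; 5.692^1.529 ≈ 14.28 mb.
P_c = 1011 − 14.28 = 996.72 ≈ 997 mb.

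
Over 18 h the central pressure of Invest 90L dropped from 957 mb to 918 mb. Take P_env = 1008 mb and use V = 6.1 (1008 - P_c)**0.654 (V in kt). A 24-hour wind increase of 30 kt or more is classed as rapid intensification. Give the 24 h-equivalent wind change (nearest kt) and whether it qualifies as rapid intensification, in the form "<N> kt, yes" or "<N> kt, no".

V₁: ΔP = 51, V ≈ 6.1 × 51^0.654 ≈ 79.81 kt.
V₂: ΔP = 90, V ≈ 6.1 × 90^0.654 ≈ 115.72 kt.
ΔV over 18 h = 35.91 kt → 24 h equivalent = 35.91 × 24/18 ≈ 47.88 kt.
48 kt ≥ 30 kt ⇒ rapid intensification.

48 kt, yes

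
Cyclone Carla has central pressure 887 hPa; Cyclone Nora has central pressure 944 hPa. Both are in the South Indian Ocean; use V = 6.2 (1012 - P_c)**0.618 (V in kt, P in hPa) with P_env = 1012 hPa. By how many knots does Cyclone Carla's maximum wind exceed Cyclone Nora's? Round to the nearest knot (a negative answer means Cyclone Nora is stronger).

38 kt

Cyclone Carla: ΔP = 125; V ≈ 6.2 × 125^0.618 ≈ 122.54 kt.
Cyclone Nora: ΔP = 68; V ≈ 6.2 × 68^0.618 ≈ 84.12 kt.
Difference ≈ 122.54 − 84.12 = 38.42 → 38 kt.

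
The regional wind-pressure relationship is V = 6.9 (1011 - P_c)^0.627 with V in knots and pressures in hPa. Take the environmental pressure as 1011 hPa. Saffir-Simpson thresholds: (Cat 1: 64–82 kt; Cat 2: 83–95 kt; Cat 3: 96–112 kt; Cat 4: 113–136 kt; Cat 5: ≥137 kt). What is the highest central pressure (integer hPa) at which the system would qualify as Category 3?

Category 3 begins at V = 96 kt.
Required ΔP = (96/6.9)^(1/0.627) = 13.913^1.595 ≈ 66.63 hPa.
P_c ≤ 1011 − 66.63 = 944.37, so the highest integer P_c is 944 hPa.

944 hPa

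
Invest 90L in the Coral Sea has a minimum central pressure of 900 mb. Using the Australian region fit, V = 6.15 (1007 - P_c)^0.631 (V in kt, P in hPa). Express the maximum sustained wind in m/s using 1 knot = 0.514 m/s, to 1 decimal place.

ΔP = 1007 − 900 = 107 mb.
V ≈ 6.15 × 107^0.631 = 6.15 × 19.078 ≈ 117.332 kt.
117.332 × 0.514 ≈ 60.31 m/s → 60.3 m/s.

60.3 m/s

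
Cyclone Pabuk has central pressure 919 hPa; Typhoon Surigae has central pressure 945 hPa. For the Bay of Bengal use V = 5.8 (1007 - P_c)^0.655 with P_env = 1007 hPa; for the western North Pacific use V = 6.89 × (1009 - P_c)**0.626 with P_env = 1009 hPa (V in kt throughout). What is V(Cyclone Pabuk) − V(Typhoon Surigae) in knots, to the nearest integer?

Cyclone Pabuk: ΔP = 88; V ≈ 5.8 × 88^0.655 ≈ 108.91 kt.
Typhoon Surigae: ΔP = 64; V ≈ 6.89 × 64^0.626 ≈ 93.09 kt.
Difference ≈ 108.91 − 93.09 = 15.82 → 16 kt.

16 kt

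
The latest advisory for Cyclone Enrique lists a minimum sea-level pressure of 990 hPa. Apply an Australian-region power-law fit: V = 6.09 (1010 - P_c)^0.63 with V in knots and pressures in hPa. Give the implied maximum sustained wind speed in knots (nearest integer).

ΔP = 1010 − 990 = 20 hPa.
20^0.63 ≈ 6.602.
V ≈ 6.09 × 6.602 ≈ 40.2 kt.

40 kt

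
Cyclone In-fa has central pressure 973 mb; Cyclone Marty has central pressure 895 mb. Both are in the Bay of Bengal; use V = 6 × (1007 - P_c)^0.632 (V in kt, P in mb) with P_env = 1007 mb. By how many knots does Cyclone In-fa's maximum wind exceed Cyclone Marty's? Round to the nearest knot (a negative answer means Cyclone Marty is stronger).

Cyclone In-fa: ΔP = 34; V ≈ 6 × 34^0.632 ≈ 55.72 kt.
Cyclone Marty: ΔP = 112; V ≈ 6 × 112^0.632 ≈ 118.37 kt.
Difference ≈ 55.72 − 118.37 = -62.65 → -63 kt.

-63 kt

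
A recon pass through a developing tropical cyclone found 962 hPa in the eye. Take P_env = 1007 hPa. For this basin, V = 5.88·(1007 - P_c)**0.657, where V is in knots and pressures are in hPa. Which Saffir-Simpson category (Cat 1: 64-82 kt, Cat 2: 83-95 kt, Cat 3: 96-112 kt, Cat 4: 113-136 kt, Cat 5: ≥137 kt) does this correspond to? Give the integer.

ΔP = 1007 − 962 = 45 hPa.
V ≈ 5.88 × 45^0.657 = 5.88 × 12.19 ≈ 72 kt.
72 kt falls in the Category 1 band.

1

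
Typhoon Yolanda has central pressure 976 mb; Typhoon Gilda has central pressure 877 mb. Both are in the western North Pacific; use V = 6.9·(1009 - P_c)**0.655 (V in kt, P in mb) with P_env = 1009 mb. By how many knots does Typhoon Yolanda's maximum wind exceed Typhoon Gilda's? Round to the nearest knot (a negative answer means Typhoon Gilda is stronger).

Typhoon Yolanda: ΔP = 33; V ≈ 6.9 × 33^0.655 ≈ 68.15 kt.
Typhoon Gilda: ΔP = 132; V ≈ 6.9 × 132^0.655 ≈ 168.98 kt.
Difference ≈ 68.15 − 168.98 = -100.83 → -101 kt.

-101 kt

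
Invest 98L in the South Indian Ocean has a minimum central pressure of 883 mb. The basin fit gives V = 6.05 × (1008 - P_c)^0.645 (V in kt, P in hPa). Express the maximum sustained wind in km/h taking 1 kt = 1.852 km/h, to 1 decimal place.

ΔP = 1008 − 883 = 125 mb.
V ≈ 6.05 × 125^0.645 = 6.05 × 22.517 ≈ 136.227 kt.
136.227 × 1.852 ≈ 252.29 km/h → 252.3 km/h.

252.3 km/h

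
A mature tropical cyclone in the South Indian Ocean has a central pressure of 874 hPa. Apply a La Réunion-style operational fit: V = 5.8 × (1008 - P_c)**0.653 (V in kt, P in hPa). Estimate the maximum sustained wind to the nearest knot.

ΔP = 1008 − 874 = 134 hPa.
134^0.653 ≈ 24.491.
V ≈ 5.8 × 24.491 ≈ 142.0 kt.

142 kt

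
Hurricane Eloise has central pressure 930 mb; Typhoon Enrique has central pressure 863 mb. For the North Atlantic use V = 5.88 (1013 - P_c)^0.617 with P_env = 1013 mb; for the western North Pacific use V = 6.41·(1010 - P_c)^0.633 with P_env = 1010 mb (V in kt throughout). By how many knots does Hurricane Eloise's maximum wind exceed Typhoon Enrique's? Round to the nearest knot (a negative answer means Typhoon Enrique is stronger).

-61 kt

Hurricane Eloise: ΔP = 83; V ≈ 5.88 × 83^0.617 ≈ 89.84 kt.
Typhoon Enrique: ΔP = 147; V ≈ 6.41 × 147^0.633 ≈ 150.93 kt.
Difference ≈ 89.84 − 150.93 = -61.09 → -61 kt.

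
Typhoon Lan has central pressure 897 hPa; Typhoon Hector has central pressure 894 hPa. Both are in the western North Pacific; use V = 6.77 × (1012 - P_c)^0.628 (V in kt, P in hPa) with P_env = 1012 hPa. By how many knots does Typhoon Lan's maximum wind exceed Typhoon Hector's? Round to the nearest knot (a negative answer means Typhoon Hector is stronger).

-2 kt

Typhoon Lan: ΔP = 115; V ≈ 6.77 × 115^0.628 ≈ 133.26 kt.
Typhoon Hector: ΔP = 118; V ≈ 6.77 × 118^0.628 ≈ 135.43 kt.
Difference ≈ 133.26 − 135.43 = -2.17 → -2 kt.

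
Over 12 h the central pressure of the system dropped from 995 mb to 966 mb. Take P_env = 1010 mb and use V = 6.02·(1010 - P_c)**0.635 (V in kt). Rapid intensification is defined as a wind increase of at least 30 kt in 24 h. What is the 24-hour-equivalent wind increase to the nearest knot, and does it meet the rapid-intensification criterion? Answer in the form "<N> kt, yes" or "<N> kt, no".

66 kt, yes

V₁: ΔP = 15, V ≈ 6.02 × 15^0.635 ≈ 33.61 kt.
V₂: ΔP = 44, V ≈ 6.02 × 44^0.635 ≈ 66.56 kt.
ΔV over 12 h = 32.95 kt → 24 h equivalent = 32.95 × 24/12 ≈ 65.90 kt.
66 kt ≥ 30 kt ⇒ rapid intensification.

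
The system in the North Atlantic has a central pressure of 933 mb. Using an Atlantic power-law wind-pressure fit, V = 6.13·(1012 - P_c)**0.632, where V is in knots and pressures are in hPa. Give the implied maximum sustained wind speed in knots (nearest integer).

97 kt

ΔP = 1012 − 933 = 79 mb.
79^0.632 ≈ 15.823.
V ≈ 6.13 × 15.823 ≈ 97.0 kt.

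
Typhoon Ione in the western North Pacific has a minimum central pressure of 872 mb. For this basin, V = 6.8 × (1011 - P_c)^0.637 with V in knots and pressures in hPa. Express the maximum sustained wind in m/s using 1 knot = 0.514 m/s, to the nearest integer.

ΔP = 1011 − 872 = 139 mb.
V ≈ 6.8 × 139^0.637 = 6.8 × 23.179 ≈ 157.619 kt.
157.619 × 0.514 ≈ 81.02 m/s → 81 m/s.

81 m/s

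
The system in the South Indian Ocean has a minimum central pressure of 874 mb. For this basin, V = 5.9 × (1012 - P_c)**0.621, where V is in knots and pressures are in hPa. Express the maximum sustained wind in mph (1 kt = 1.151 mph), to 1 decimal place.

ΔP = 1012 − 874 = 138 mb.
V ≈ 5.9 × 138^0.621 = 5.9 × 21.324 ≈ 125.811 kt.
125.811 × 1.151 ≈ 144.81 mph → 144.8 mph.

144.8 mph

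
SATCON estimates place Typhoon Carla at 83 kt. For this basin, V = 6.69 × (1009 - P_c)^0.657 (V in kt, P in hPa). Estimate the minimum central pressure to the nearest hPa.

963 hPa

ΔP = (V / 6.69)^(1/0.657) = (83/6.69)^1.522.
83/6.69 = 12.407; 12.407^1.522 ≈ 46.20 hPa.
P_c = 1009 − 46.20 = 962.80 ≈ 963 hPa.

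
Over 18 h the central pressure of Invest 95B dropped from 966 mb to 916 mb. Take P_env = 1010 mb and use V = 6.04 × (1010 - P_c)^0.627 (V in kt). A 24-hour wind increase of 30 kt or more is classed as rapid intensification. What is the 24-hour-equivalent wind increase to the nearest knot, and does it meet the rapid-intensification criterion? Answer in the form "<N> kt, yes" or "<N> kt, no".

V₁: ΔP = 44, V ≈ 6.04 × 44^0.627 ≈ 64.79 kt.
V₂: ΔP = 94, V ≈ 6.04 × 94^0.627 ≈ 104.28 kt.
ΔV over 18 h = 39.49 kt → 24 h equivalent = 39.49 × 24/18 ≈ 52.65 kt.
53 kt ≥ 30 kt ⇒ rapid intensification.

53 kt, yes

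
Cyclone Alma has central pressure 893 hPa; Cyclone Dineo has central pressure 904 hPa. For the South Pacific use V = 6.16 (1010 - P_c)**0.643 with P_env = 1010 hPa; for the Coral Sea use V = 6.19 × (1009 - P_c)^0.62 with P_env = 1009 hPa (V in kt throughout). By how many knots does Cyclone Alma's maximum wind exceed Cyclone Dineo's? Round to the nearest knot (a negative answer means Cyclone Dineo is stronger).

Cyclone Alma: ΔP = 117; V ≈ 6.16 × 117^0.643 ≈ 131.65 kt.
Cyclone Dineo: ΔP = 105; V ≈ 6.19 × 105^0.62 ≈ 110.87 kt.
Difference ≈ 131.65 − 110.87 = 20.78 → 21 kt.

21 kt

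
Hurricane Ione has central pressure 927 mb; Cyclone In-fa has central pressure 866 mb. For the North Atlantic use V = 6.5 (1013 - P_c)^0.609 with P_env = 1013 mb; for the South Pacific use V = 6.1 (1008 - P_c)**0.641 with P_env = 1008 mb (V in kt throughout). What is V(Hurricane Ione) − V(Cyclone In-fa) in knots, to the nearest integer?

-48 kt

Hurricane Ione: ΔP = 86; V ≈ 6.5 × 86^0.609 ≈ 97.95 kt.
Cyclone In-fa: ΔP = 142; V ≈ 6.1 × 142^0.641 ≈ 146.20 kt.
Difference ≈ 97.95 − 146.20 = -48.25 → -48 kt.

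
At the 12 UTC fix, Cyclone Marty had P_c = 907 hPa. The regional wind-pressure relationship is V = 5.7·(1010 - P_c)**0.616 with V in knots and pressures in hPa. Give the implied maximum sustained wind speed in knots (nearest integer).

ΔP = 1010 − 907 = 103 hPa.
103^0.616 ≈ 17.374.
V ≈ 5.7 × 17.374 ≈ 99.0 kt.

99 kt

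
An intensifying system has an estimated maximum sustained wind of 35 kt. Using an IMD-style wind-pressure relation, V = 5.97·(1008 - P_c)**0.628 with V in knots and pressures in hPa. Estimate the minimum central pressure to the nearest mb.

991 mb

ΔP = (V / 5.97)^(1/0.628) = (35/5.97)^1.592.
35/5.97 = 5.863; 5.863^1.592 ≈ 16.71 mb.
P_c = 1008 − 16.71 = 991.29 ≈ 991 mb.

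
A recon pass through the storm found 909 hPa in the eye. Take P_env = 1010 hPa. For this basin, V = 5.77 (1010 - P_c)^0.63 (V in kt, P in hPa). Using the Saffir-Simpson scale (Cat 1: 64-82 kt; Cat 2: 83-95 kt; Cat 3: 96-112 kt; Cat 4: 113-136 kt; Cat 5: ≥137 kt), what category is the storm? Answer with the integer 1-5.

3

ΔP = 1010 − 909 = 101 hPa.
V ≈ 5.77 × 101^0.63 = 5.77 × 18.31 ≈ 106 kt.
106 kt falls in the Category 3 band.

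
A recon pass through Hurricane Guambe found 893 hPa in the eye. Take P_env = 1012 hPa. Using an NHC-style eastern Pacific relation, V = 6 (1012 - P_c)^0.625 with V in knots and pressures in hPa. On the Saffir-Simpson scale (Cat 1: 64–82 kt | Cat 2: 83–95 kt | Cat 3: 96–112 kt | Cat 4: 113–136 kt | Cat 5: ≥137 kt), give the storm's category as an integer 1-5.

4

ΔP = 1012 − 893 = 119 hPa.
V ≈ 6 × 119^0.625 = 6 × 19.83 ≈ 119 kt.
119 kt falls in the Category 4 band.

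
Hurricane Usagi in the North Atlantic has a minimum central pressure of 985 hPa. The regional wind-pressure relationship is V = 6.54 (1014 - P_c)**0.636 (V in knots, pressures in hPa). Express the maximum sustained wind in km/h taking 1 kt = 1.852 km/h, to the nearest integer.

ΔP = 1014 − 985 = 29 hPa.
V ≈ 6.54 × 29^0.636 = 6.54 × 8.513 ≈ 55.675 kt.
55.675 × 1.852 ≈ 103.11 km/h → 103 km/h.

103 km/h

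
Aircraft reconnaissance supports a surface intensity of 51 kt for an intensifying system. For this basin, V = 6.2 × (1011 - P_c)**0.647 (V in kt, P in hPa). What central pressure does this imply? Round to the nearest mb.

ΔP = (V / 6.2)^(1/0.647) = (51/6.2)^1.546.
51/6.2 = 8.226; 8.226^1.546 ≈ 25.97 mb.
P_c = 1011 − 25.97 = 985.03 ≈ 985 mb.

985 mb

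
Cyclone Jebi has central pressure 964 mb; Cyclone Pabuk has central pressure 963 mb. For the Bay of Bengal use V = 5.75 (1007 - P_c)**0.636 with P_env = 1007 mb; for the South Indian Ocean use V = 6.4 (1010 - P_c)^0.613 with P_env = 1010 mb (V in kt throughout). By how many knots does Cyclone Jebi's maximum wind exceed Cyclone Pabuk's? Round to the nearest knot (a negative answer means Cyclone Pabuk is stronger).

Cyclone Jebi: ΔP = 43; V ≈ 5.75 × 43^0.636 ≈ 62.89 kt.
Cyclone Pabuk: ΔP = 47; V ≈ 6.4 × 47^0.613 ≈ 67.79 kt.
Difference ≈ 62.89 − 67.79 = -4.90 → -5 kt.

-5 kt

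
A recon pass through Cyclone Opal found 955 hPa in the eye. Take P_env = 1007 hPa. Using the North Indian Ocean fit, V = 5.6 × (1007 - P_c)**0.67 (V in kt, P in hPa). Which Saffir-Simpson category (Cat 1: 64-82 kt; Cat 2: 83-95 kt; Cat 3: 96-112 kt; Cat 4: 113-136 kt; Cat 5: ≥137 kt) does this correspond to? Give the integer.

1

ΔP = 1007 − 955 = 52 hPa.
V ≈ 5.6 × 52^0.67 = 5.6 × 14.12 ≈ 79 kt.
79 kt falls in the Category 1 band.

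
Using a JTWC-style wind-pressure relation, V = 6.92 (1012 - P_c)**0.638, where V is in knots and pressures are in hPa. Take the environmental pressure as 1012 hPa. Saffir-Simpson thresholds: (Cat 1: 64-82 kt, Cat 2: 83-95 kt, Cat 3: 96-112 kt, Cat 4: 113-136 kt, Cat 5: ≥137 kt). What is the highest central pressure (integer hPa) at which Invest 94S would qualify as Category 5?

Category 5 begins at V = 137 kt.
Required ΔP = (137/6.92)^(1/0.638) = 19.798^1.567 ≈ 107.72 hPa.
P_c ≤ 1012 − 107.72 = 904.28, so the highest integer P_c is 904 hPa.

904 hPa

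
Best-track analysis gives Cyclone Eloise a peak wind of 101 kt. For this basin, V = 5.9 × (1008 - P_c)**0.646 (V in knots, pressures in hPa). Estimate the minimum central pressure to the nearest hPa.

927 hPa

ΔP = (V / 5.9)^(1/0.646) = (101/5.9)^1.548.
101/5.9 = 17.119; 17.119^1.548 ≈ 81.17 hPa.
P_c = 1008 − 81.17 = 926.83 ≈ 927 hPa.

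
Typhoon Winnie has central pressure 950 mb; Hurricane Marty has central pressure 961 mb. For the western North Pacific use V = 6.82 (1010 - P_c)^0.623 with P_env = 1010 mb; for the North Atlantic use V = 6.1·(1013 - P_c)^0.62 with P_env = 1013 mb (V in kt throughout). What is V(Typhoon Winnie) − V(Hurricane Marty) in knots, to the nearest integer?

17 kt

Typhoon Winnie: ΔP = 60; V ≈ 6.82 × 60^0.623 ≈ 87.41 kt.
Hurricane Marty: ΔP = 52; V ≈ 6.1 × 52^0.62 ≈ 70.67 kt.
Difference ≈ 87.41 − 70.67 = 16.74 → 17 kt.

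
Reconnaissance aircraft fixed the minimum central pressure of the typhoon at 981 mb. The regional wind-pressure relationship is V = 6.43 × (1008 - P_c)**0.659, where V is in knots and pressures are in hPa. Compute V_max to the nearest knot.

ΔP = 1008 − 981 = 27 mb.
27^0.659 ≈ 8.775.
V ≈ 6.43 × 8.775 ≈ 56.4 kt.

56 kt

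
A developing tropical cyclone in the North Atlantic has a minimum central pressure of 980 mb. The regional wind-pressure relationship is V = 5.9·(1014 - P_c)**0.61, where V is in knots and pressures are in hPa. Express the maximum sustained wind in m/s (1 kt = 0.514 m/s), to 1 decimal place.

ΔP = 1014 − 980 = 34 mb.
V ≈ 5.9 × 34^0.61 = 5.9 × 8.594 ≈ 50.705 kt.
50.705 × 0.514 ≈ 26.06 m/s → 26.1 m/s.

26.1 m/s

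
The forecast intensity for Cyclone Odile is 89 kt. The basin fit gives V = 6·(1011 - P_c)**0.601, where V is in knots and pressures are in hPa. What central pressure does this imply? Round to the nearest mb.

922 mb

ΔP = (V / 6)^(1/0.601) = (89/6)^1.664.
89/6 = 14.833; 14.833^1.664 ≈ 88.88 mb.
P_c = 1011 − 88.88 = 922.12 ≈ 922 mb.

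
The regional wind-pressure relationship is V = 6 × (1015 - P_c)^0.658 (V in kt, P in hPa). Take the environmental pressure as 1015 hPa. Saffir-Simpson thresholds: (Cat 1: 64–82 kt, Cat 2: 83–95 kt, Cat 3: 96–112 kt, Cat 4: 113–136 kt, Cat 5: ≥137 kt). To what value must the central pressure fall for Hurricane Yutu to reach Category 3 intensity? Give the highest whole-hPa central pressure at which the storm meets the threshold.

Category 3 begins at V = 96 kt.
Required ΔP = (96/6)^(1/0.658) = 16.000^1.520 ≈ 67.60 hPa.
P_c ≤ 1015 − 67.60 = 947.40, so the highest integer P_c is 947 hPa.

947 hPa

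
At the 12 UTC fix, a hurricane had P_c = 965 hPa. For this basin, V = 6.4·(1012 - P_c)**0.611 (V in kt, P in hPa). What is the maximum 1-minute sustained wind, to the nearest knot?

ΔP = 1012 − 965 = 47 hPa.
47^0.611 ≈ 10.511.
V ≈ 6.4 × 10.511 ≈ 67.3 kt.

67 kt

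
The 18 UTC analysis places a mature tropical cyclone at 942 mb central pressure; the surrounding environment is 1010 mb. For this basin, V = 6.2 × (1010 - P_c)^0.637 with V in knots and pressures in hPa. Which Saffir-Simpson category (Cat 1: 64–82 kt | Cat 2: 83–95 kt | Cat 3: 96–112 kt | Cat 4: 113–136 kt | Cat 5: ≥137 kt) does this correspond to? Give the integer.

2

ΔP = 1010 − 942 = 68 mb.
V ≈ 6.2 × 68^0.637 = 6.2 × 14.70 ≈ 91 kt.
91 kt falls in the Category 2 band.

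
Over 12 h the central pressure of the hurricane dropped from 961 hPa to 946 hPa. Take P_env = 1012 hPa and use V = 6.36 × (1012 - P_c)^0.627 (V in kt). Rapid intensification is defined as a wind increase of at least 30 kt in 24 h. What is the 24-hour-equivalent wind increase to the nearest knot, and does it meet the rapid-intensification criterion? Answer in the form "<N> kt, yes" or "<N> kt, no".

V₁: ΔP = 51, V ≈ 6.36 × 51^0.627 ≈ 74.83 kt.
V₂: ΔP = 66, V ≈ 6.36 × 66^0.627 ≈ 87.97 kt.
ΔV over 12 h = 13.14 kt → 24 h equivalent = 13.14 × 24/12 ≈ 26.28 kt.
26 kt < 30 kt ⇒ not rapid intensification.

26 kt, no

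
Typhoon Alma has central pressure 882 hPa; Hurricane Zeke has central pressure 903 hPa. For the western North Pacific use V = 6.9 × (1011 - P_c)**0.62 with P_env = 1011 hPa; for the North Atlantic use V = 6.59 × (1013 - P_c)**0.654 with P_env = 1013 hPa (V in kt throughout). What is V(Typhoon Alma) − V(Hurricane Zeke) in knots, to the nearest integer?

Typhoon Alma: ΔP = 129; V ≈ 6.9 × 129^0.62 ≈ 140.42 kt.
Hurricane Zeke: ΔP = 110; V ≈ 6.59 × 110^0.654 ≈ 142.55 kt.
Difference ≈ 140.42 − 142.55 = -2.13 → -2 kt.

-2 kt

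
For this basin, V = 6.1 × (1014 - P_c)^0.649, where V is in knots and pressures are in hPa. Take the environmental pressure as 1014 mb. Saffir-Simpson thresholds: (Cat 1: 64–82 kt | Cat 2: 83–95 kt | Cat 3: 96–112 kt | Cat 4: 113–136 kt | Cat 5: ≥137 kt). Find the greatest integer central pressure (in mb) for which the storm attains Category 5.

893 mb

Category 5 begins at V = 137 kt.
Required ΔP = (137/6.1)^(1/0.649) = 22.459^1.541 ≈ 120.86 mb.
P_c ≤ 1014 − 120.86 = 893.14, so the highest integer P_c is 893 mb.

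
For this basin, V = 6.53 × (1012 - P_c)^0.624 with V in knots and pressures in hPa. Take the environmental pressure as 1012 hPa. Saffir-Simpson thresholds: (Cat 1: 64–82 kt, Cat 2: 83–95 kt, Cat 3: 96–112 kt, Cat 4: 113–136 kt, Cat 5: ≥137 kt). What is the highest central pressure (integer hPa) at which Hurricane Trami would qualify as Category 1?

Category 1 begins at V = 64 kt.
Required ΔP = (64/6.53)^(1/0.624) = 9.801^1.603 ≈ 38.78 hPa.
P_c ≤ 1012 − 38.78 = 973.22, so the highest integer P_c is 973 hPa.

973 hPa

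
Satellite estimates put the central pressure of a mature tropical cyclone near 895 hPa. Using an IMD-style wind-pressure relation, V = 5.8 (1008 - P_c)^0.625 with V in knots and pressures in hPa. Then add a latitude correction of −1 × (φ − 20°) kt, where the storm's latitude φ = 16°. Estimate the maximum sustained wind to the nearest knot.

115 kt

ΔP = 1008 − 895 = 113 hPa.
113^0.625 ≈ 19.194.
V ≈ 5.8 × 19.194 ≈ 111.3 kt.
Latitude correction: −1 × (16 − 20) = 4 kt.
Corrected V ≈ 115.3 kt → 115 kt.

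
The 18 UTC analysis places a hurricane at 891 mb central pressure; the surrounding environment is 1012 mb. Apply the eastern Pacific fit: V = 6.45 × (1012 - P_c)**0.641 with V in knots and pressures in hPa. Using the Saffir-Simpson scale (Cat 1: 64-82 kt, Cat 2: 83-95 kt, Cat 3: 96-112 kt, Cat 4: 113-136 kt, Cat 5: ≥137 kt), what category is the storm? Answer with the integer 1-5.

ΔP = 1012 − 891 = 121 mb.
V ≈ 6.45 × 121^0.641 = 6.45 × 21.63 ≈ 140 kt.
140 kt falls in the Category 5 band.

5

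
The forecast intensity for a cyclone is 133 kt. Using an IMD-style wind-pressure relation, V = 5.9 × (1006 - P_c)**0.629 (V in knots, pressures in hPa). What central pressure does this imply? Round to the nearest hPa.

864 hPa

ΔP = (V / 5.9)^(1/0.629) = (133/5.9)^1.590.
133/5.9 = 22.542; 22.542^1.590 ≈ 141.59 hPa.
P_c = 1006 − 141.59 = 864.41 ≈ 864 hPa.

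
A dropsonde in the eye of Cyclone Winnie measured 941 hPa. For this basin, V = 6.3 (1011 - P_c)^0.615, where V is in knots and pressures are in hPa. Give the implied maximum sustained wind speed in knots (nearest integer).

ΔP = 1011 − 941 = 70 hPa.
70^0.615 ≈ 13.638.
V ≈ 6.3 × 13.638 ≈ 85.9 kt.

86 kt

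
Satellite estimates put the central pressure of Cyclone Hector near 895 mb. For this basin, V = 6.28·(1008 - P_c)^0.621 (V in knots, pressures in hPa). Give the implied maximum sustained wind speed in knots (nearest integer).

118 kt

ΔP = 1008 − 895 = 113 mb.
113^0.621 ≈ 18.835.
V ≈ 6.28 × 18.835 ≈ 118.3 kt.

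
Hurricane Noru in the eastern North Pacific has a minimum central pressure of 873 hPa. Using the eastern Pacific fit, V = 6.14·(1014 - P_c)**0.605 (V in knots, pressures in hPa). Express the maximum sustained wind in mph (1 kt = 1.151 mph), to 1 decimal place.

ΔP = 1014 − 873 = 141 hPa.
V ≈ 6.14 × 141^0.605 = 6.14 × 19.965 ≈ 122.587 kt.
122.587 × 1.151 ≈ 141.10 mph → 141.1 mph.

141.1 mph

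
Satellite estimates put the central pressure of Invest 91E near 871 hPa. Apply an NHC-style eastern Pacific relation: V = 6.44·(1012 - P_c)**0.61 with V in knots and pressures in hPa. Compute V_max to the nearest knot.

132 kt

ΔP = 1012 − 871 = 141 hPa.
141^0.61 ≈ 20.466.
V ≈ 6.44 × 20.466 ≈ 131.8 kt.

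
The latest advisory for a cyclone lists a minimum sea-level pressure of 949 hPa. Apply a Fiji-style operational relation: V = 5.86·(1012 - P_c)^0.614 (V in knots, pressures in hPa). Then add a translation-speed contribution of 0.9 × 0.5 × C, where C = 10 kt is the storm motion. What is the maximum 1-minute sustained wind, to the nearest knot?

79 kt

ΔP = 1012 − 949 = 63 hPa.
63^0.614 ≈ 12.729.
V ≈ 5.86 × 12.729 ≈ 74.6 kt.
Translation term: 0.9 × 0.5 × 10 = 4.5 kt.
Corrected V ≈ 79.1 kt → 79 kt.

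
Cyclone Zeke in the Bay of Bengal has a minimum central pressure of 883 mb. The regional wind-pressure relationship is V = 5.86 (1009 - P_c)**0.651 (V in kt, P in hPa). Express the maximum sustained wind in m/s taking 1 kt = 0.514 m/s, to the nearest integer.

70 m/s

ΔP = 1009 − 883 = 126 mb.
V ≈ 5.86 × 126^0.651 = 5.86 × 23.299 ≈ 136.533 kt.
136.533 × 0.514 ≈ 70.18 m/s → 70 m/s.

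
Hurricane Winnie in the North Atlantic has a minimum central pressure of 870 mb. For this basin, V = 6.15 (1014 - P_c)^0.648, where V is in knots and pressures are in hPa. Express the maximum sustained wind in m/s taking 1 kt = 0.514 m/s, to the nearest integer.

79 m/s

ΔP = 1014 − 870 = 144 mb.
V ≈ 6.15 × 144^0.648 = 6.15 × 25.039 ≈ 153.991 kt.
153.991 × 0.514 ≈ 79.15 m/s → 79 m/s.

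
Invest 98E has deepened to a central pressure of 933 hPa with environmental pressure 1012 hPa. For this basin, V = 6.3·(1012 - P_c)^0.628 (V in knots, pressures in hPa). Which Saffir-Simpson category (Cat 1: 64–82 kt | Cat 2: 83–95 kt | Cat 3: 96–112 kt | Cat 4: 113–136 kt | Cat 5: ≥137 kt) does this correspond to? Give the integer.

3

ΔP = 1012 − 933 = 79 hPa.
V ≈ 6.3 × 79^0.628 = 6.3 × 15.55 ≈ 98 kt.
98 kt falls in the Category 3 band.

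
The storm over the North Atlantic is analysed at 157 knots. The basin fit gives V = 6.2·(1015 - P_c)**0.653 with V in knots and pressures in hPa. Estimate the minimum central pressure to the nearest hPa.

874 hPa

ΔP = (V / 6.2)^(1/0.653) = (157/6.2)^1.531.
157/6.2 = 25.323; 25.323^1.531 ≈ 141.03 hPa.
P_c = 1015 − 141.03 = 873.97 ≈ 874 hPa.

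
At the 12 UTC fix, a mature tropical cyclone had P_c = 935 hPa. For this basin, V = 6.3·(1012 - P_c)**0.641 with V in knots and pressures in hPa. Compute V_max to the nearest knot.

102 kt

ΔP = 1012 − 935 = 77 hPa.
77^0.641 ≈ 16.190.
V ≈ 6.3 × 16.190 ≈ 102.0 kt.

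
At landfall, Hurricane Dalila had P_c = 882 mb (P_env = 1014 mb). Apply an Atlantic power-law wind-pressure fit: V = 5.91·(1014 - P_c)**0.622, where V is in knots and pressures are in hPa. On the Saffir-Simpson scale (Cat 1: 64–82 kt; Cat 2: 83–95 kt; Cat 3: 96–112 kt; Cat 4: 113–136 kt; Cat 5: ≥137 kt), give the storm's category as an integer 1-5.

ΔP = 1014 − 882 = 132 mb.
V ≈ 5.91 × 132^0.622 = 5.91 × 20.84 ≈ 123 kt.
123 kt falls in the Category 4 band.

4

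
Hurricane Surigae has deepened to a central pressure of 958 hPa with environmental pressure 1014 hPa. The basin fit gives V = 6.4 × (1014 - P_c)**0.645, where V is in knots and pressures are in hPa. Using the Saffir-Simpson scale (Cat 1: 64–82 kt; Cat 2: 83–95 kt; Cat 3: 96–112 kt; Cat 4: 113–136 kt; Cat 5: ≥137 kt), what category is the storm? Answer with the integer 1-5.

ΔP = 1014 − 958 = 56 hPa.
V ≈ 6.4 × 56^0.645 = 6.4 × 13.41 ≈ 86 kt.
86 kt falls in the Category 2 band.

2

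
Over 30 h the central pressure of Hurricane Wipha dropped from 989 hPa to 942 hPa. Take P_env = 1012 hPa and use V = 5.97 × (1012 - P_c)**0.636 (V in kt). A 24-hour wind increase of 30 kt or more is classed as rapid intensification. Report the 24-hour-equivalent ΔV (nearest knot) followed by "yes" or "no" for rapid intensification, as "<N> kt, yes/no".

36 kt, yes

V₁: ΔP = 23, V ≈ 5.97 × 23^0.636 ≈ 43.86 kt.
V₂: ΔP = 70, V ≈ 5.97 × 70^0.636 ≈ 89.01 kt.
ΔV over 30 h = 45.15 kt → 24 h equivalent = 45.15 × 24/30 ≈ 36.12 kt.
36 kt ≥ 30 kt ⇒ rapid intensification.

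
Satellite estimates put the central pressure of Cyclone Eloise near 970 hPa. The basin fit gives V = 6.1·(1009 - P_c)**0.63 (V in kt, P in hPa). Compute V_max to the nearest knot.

61 kt

ΔP = 1009 − 970 = 39 hPa.
39^0.63 ≈ 10.055.
V ≈ 6.1 × 10.055 ≈ 61.3 kt.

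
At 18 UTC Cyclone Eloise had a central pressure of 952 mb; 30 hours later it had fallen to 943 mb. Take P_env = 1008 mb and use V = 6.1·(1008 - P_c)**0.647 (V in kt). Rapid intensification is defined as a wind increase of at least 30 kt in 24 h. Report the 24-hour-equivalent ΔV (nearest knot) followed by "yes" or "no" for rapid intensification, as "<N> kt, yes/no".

V₁: ΔP = 56, V ≈ 6.1 × 56^0.647 ≈ 82.49 kt.
V₂: ΔP = 65, V ≈ 6.1 × 65^0.647 ≈ 90.84 kt.
ΔV over 30 h = 8.35 kt → 24 h equivalent = 8.35 × 24/30 ≈ 6.68 kt.
7 kt < 30 kt ⇒ not rapid intensification.

7 kt, no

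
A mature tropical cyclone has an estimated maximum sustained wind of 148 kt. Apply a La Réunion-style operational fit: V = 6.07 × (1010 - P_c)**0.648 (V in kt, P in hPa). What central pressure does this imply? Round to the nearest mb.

ΔP = (V / 6.07)^(1/0.648) = (148/6.07)^1.543.
148/6.07 = 24.382; 24.382^1.543 ≈ 138.21 mb.
P_c = 1010 − 138.21 = 871.79 ≈ 872 mb.

872 mb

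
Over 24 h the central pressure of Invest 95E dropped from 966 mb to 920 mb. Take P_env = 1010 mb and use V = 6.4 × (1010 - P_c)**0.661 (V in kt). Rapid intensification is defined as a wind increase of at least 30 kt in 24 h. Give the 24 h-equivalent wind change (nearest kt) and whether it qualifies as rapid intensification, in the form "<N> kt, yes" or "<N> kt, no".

47 kt, yes

V₁: ΔP = 44, V ≈ 6.4 × 44^0.661 ≈ 78.07 kt.
V₂: ΔP = 90, V ≈ 6.4 × 90^0.661 ≈ 125.30 kt.
ΔV over 24 h = 47.23 kt → 24 h equivalent = 47.23 × 24/24 ≈ 47.23 kt.
47 kt ≥ 30 kt ⇒ rapid intensification.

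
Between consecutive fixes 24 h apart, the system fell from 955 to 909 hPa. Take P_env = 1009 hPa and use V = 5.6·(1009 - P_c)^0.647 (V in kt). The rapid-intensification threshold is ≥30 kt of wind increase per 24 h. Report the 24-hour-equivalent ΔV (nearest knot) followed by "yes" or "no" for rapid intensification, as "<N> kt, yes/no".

V₁: ΔP = 54, V ≈ 5.6 × 54^0.647 ≈ 73.97 kt.
V₂: ΔP = 100, V ≈ 5.6 × 100^0.647 ≈ 110.20 kt.
ΔV over 24 h = 36.23 kt → 24 h equivalent = 36.23 × 24/24 ≈ 36.23 kt.
36 kt ≥ 30 kt ⇒ rapid intensification.

36 kt, yes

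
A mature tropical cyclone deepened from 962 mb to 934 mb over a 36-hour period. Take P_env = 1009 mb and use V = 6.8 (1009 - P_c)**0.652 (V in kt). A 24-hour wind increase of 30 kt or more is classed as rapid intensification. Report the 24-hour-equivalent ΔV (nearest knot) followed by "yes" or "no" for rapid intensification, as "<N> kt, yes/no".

20 kt, no

V₁: ΔP = 47, V ≈ 6.8 × 47^0.652 ≈ 83.70 kt.
V₂: ΔP = 75, V ≈ 6.8 × 75^0.652 ≈ 113.51 kt.
ΔV over 36 h = 29.81 kt → 24 h equivalent = 29.81 × 24/36 ≈ 19.87 kt.
20 kt < 30 kt ⇒ not rapid intensification.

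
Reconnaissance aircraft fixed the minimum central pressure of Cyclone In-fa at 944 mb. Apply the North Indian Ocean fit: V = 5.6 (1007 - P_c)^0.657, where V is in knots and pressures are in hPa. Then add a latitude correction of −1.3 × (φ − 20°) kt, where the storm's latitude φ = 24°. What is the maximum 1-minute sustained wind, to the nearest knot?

80 kt

ΔP = 1007 − 944 = 63 mb.
63^0.657 ≈ 15.211.
V ≈ 5.6 × 15.211 ≈ 85.2 kt.
Latitude correction: −1.3 × (24 − 20) = -5.2 kt.
Corrected V ≈ 80 kt → 80 kt.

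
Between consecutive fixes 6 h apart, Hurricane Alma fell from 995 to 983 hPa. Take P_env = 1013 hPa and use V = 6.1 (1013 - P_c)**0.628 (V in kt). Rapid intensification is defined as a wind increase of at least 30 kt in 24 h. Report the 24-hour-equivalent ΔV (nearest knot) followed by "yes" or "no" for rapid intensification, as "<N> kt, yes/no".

V₁: ΔP = 18, V ≈ 6.1 × 18^0.628 ≈ 37.47 kt.
V₂: ΔP = 30, V ≈ 6.1 × 30^0.628 ≈ 51.64 kt.
ΔV over 6 h = 14.17 kt → 24 h equivalent = 14.17 × 24/6 ≈ 56.68 kt.
57 kt ≥ 30 kt ⇒ rapid intensification.

57 kt, yes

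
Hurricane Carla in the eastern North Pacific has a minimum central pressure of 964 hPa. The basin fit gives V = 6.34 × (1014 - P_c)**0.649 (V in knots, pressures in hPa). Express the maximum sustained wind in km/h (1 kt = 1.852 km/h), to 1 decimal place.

ΔP = 1014 − 964 = 50 hPa.
V ≈ 6.34 × 50^0.649 = 6.34 × 12.666 ≈ 80.301 kt.
80.301 × 1.852 ≈ 148.72 km/h → 148.7 km/h.

148.7 km/h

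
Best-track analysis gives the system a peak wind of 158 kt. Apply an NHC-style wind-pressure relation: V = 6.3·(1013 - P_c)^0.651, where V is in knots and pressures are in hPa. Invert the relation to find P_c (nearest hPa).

ΔP = (V / 6.3)^(1/0.651) = (158/6.3)^1.536.
158/6.3 = 25.079; 25.079^1.536 ≈ 141.09 hPa.
P_c = 1013 − 141.09 = 871.91 ≈ 872 hPa.

872 hPa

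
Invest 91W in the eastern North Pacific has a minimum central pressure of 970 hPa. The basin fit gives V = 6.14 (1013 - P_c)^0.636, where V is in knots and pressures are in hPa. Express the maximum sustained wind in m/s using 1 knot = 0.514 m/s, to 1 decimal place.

34.5 m/s

ΔP = 1013 − 970 = 43 hPa.
V ≈ 6.14 × 43^0.636 = 6.14 × 10.937 ≈ 67.151 kt.
67.151 × 0.514 ≈ 34.52 m/s → 34.5 m/s.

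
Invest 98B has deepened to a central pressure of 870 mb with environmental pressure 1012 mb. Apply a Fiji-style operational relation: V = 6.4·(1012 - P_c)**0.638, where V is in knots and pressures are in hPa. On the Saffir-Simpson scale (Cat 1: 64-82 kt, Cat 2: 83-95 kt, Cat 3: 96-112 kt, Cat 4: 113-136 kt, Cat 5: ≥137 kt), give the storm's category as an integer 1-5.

ΔP = 1012 − 870 = 142 mb.
V ≈ 6.4 × 142^0.638 = 6.4 × 23.61 ≈ 151 kt.
151 kt falls in the Category 5 band.

5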